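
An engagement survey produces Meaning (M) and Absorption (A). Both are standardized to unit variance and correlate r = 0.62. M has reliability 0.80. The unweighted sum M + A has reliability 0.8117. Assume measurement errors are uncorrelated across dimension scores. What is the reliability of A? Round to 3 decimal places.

Var(M+A) = 2 + 2·0.62 = 3.240.
True-score variance = ρ_M + ρ_A + 2·0.62, so 0.8117 = (0.80 + ρ_A + 1.24) / 3.240.
ρ_A = 0.8117·3.240 − 0.80 − 1.24 = 0.590.

0.590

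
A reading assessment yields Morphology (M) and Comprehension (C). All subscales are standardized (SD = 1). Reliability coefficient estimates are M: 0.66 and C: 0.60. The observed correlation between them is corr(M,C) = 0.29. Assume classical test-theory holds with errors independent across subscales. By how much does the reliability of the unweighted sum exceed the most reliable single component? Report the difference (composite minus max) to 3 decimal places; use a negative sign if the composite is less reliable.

0.053

Var(sum) = 2 + 0.58 = 2.58; true-score variance = 1.26 + 0.58 = 1.84; composite reliability = 0.7132.
Max component reliability = 0.6600.
Difference = 0.7132 − 0.6600 = 0.053.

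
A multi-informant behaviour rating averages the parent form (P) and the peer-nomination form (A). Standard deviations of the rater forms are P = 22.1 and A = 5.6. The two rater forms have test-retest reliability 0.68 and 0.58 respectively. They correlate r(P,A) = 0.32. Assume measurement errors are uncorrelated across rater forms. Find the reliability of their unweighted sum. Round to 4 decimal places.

0.7171

Var(P+A) = 22.1² + 5.6² + 2·[22.1·5.6·0.32] = 519.77 + 79.2064 = 598.976.
With uncorrelated errors the cross-covariances are all true-score covariance, so they carry over unchanged; only the diagonal terms shrink to ρᵢσᵢ².
True-score variance = [22.1²·0.68 + 5.6²·0.58] + 79.2064 = 350.308 + 79.2064 = 429.514.
Reliability = 429.514 / 598.976 = 0.7171.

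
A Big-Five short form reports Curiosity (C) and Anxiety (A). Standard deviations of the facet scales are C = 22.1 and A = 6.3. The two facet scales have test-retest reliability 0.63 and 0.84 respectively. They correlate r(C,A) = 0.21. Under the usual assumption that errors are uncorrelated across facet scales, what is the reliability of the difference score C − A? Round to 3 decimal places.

Var(C−A) = 22.1² + 6.3² − 2·22.1·6.3·0.21 = 528.1 − 58.4766 = 469.623.
Because errors are independent across components, Cov(Tᵢ,Tⱼ) = Cov(Xᵢ,Xⱼ); the off-diagonal part of the true-score variance is the same as above.
True-score variance = [22.1²·0.63 + 6.3²·0.84] − 58.4766 = 341.038 − 58.4766 = 282.561.
Reliability = 282.561 / 469.623 = 0.602.

0.602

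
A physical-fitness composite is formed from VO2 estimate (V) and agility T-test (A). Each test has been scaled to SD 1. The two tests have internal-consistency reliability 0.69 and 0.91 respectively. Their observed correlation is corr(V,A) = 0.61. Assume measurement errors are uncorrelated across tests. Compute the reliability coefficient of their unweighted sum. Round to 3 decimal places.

Var(V+A) = 2 + 2·[0.61] = 2 + 1.22 = 3.22.
Under uncorrelated errors the observed covariances equal the true-score covariances, so only the own-variance terms attenuate.
True-score variance = [0.69 + 0.91] + 1.22 = 1.6 + 1.22 = 2.82.
Reliability = 2.82 / 3.22 = 0.876.

0.876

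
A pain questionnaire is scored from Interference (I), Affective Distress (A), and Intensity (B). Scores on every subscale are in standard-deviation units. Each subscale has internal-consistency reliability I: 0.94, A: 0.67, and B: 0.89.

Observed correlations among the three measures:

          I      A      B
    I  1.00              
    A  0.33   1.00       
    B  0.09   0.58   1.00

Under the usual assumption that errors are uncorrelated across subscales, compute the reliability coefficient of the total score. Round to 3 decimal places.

0.900

Var(I+A+B) = 3 + 2·[0.33 + 0.09 + 0.58] = 3 + 2 = 5.
With uncorrelated errors the cross-covariances are all true-score covariance, so they carry over unchanged; only the diagonal terms shrink to ρᵢσᵢ².
True-score variance = [0.94 + 0.67 + 0.89] + 2 = 2.5 + 2 = 4.5.
Reliability = 4.5 / 5 = 0.900.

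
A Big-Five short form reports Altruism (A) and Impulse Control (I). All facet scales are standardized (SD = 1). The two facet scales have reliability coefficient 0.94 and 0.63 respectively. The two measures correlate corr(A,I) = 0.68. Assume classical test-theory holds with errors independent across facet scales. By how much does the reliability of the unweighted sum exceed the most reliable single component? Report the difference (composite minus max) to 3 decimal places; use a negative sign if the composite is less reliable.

Var(sum) = 2 + 1.36 = 3.36; true-score variance = 1.57 + 1.36 = 2.93; composite reliability = 0.8720.
Max component reliability = 0.9400.
Difference = 0.8720 − 0.9400 = -0.068.

-0.068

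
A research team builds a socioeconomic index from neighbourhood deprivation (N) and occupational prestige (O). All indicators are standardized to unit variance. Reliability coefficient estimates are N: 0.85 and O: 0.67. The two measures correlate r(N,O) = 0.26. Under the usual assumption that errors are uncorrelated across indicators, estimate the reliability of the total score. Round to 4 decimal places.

0.8095

Var(N+O) = 2 + 2·[0.26] = 2 + 0.52 = 2.52.
With uncorrelated errors the cross-covariances are all true-score covariance, so they carry over unchanged; only the diagonal terms shrink to ρᵢσᵢ².
True-score variance = [0.85 + 0.67] + 0.52 = 1.52 + 0.52 = 2.04.
Reliability = 2.04 / 2.52 = 0.8095.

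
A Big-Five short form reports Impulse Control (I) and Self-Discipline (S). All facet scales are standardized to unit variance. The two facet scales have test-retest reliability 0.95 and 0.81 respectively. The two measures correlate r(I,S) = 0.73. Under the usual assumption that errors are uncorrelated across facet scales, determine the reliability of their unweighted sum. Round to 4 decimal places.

0.9306

Var(I+S) = 2 + 2·[0.73] = 2 + 1.46 = 3.46.
Because errors are independent across components, Cov(Tᵢ,Tⱼ) = Cov(Xᵢ,Xⱼ); the off-diagonal part of the true-score variance is the same as above.
True-score variance = [0.95 + 0.81] + 1.46 = 1.76 + 1.46 = 3.22.
Reliability = 3.22 / 3.46 = 0.9306.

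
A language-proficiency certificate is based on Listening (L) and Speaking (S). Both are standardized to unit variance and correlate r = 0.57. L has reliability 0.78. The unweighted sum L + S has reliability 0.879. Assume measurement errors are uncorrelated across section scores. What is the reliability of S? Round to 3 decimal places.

Var(L+S) = 2 + 2·0.57 = 3.140.
True-score variance = ρ_L + ρ_S + 2·0.57, so 0.879 = (0.78 + ρ_S + 1.14) / 3.140.
ρ_S = 0.879·3.140 − 0.78 − 1.14 = 0.840.

0.840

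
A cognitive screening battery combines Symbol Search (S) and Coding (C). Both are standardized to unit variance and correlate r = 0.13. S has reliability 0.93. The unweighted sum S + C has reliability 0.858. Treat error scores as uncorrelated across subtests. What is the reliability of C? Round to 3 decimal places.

0.749

Var(S+C) = 2 + 2·0.13 = 2.260.
True-score variance = ρ_S + ρ_C + 2·0.13, so 0.858 = (0.93 + ρ_C + 0.26) / 2.260.
ρ_C = 0.858·2.260 − 0.93 − 0.26 = 0.749.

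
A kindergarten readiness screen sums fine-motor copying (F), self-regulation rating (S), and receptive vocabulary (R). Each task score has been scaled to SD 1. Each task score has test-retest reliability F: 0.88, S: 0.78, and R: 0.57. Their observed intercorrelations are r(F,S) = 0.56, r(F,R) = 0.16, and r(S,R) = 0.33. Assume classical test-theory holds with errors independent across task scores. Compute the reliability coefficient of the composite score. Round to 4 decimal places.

Var(F+S+R) = 3 + 2·[0.56 + 0.16 + 0.33] = 3 + 2.1 = 5.1.
Under uncorrelated errors the observed covariances equal the true-score covariances, so only the own-variance terms attenuate.
True-score variance = [0.88 + 0.78 + 0.57] + 2.1 = 2.23 + 2.1 = 4.33.
Reliability = 4.33 / 5.1 = 0.8490.

0.8490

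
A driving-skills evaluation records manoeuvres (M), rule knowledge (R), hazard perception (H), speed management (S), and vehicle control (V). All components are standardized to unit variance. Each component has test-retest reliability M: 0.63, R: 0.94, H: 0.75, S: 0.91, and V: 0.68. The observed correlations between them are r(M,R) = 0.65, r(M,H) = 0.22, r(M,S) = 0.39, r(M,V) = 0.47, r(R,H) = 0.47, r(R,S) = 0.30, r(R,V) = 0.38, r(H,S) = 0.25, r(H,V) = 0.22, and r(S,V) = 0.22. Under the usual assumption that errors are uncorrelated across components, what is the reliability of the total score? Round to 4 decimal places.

0.9102

Var(M+R+H+S+V) = 5 + 2·[0.65 + 0.22 + 0.39 + 0.47 + 0.47 + 0.30 + 0.38 + 0.25 + 0.22 + 0.22] = 5 + 7.14 = 12.14.
Under uncorrelated errors the observed covariances equal the true-score covariances, so only the own-variance terms attenuate.
True-score variance = [0.63 + 0.94 + 0.75 + 0.91 + 0.68] + 7.14 = 3.91 + 7.14 = 11.05.
Reliability = 11.05 / 12.14 = 0.9102.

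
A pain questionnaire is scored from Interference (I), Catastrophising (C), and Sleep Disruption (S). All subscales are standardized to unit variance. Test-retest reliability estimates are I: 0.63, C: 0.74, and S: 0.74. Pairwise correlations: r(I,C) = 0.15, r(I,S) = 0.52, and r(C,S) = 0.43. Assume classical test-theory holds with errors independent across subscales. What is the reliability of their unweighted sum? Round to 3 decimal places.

Var(I+C+S) = 3 + 2·[0.15 + 0.52 + 0.43] = 3 + 2.2 = 5.2.
Under uncorrelated errors the observed covariances equal the true-score covariances, so only the own-variance terms attenuate.
True-score variance = [0.63 + 0.74 + 0.74] + 2.2 = 2.11 + 2.2 = 4.31.
Reliability = 4.31 / 5.2 = 0.829.

0.829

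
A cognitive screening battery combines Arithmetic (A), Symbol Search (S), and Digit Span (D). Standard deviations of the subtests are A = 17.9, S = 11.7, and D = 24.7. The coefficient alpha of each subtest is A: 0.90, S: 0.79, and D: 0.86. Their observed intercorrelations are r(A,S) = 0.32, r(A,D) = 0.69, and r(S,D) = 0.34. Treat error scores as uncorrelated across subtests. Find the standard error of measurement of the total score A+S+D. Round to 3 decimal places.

12.091

Var(total) = 1067.39 + 940.688 = 2008.08.
True-score variance = 921.189 + 940.688 = 1861.88, so reliability = 0.9272.
Error variance = 2008.08 − 1861.88 = 146.2; SEM = √146.2 = 12.091.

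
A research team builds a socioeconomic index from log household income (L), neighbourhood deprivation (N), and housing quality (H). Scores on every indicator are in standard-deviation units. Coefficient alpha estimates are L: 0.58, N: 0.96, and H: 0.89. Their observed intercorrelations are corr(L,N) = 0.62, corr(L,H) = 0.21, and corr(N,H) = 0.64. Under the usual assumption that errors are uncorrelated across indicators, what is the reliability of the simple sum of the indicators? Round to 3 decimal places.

Var(L+N+H) = 3 + 2·[0.62 + 0.21 + 0.64] = 3 + 2.94 = 5.94.
Under uncorrelated errors the observed covariances equal the true-score covariances, so only the own-variance terms attenuate.
True-score variance = [0.58 + 0.96 + 0.89] + 2.94 = 2.43 + 2.94 = 5.37.
Reliability = 5.37 / 5.94 = 0.904.

0.904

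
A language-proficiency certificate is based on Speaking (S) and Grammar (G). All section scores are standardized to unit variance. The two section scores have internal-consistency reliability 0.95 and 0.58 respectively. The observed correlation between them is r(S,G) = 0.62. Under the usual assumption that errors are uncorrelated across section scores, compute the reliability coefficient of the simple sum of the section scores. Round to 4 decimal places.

0.8549

Var(S+G) = 2 + 2·[0.62] = 2 + 1.24 = 3.24.
Because errors are independent across components, Cov(Tᵢ,Tⱼ) = Cov(Xᵢ,Xⱼ); the off-diagonal part of the true-score variance is the same as above.
True-score variance = [0.95 + 0.58] + 1.24 = 1.53 + 1.24 = 2.77.
Reliability = 2.77 / 3.24 = 0.8549.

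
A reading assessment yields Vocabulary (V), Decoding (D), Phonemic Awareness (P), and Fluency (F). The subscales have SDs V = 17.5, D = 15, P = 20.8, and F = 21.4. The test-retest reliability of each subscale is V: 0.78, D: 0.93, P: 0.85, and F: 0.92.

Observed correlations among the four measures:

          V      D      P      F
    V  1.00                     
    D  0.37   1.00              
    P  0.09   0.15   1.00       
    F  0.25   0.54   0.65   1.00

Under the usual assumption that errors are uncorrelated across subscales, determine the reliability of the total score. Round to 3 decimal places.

Var(V+D+P+F) = 17.5² + 15² + 20.8² + 21.4² + 2·[17.5·15·0.37 + 17.5·20.8·0.09 + 17.5·21.4·0.25 + 15·20.8·0.15 + 15·21.4·0.54 + 20.8·21.4·0.65] = 1421.85 + 1465.96 = 2887.81.
Under uncorrelated errors the observed covariances equal the true-score covariances, so only the own-variance terms attenuate.
True-score variance = [17.5²·0.78 + 15²·0.93 + 20.8²·0.85 + 21.4²·0.92] + 1465.96 = 1237.19 + 1465.96 = 2703.15.
Reliability = 2703.15 / 2887.81 = 0.936.

0.936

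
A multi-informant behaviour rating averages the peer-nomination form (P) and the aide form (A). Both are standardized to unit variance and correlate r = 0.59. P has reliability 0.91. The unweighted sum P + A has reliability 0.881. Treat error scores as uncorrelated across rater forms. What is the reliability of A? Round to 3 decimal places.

Var(P+A) = 2 + 2·0.59 = 3.180.
True-score variance = ρ_P + ρ_A + 2·0.59, so 0.881 = (0.91 + ρ_A + 1.18) / 3.180.
ρ_A = 0.881·3.180 − 0.91 − 1.18 = 0.712.

0.712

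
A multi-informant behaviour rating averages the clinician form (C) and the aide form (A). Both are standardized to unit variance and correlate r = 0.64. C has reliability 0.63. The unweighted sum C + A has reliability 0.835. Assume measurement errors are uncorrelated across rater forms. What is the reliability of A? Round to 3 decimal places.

Var(C+A) = 2 + 2·0.64 = 3.280.
True-score variance = ρ_C + ρ_A + 2·0.64, so 0.835 = (0.63 + ρ_A + 1.28) / 3.280.
ρ_A = 0.835·3.280 − 0.63 − 1.28 = 0.829.

0.829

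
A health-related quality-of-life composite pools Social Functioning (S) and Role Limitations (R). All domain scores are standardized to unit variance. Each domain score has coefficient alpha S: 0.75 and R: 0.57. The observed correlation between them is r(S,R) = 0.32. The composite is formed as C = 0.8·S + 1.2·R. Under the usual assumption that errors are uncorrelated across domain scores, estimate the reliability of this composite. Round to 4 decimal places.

Var(C) = 0.8² + 1.2² + 2·[0.96·0.32] = 2.08 + 0.6144 = 2.6944.
Under uncorrelated errors the observed covariances equal the true-score covariances, so only the own-variance terms attenuate.
True-score variance = [0.8²·0.75 + 1.2²·0.57] + 0.6144 = 1.3008 + 0.6144 = 1.9152.
Reliability = 1.9152 / 2.6944 = 0.7108.

0.7108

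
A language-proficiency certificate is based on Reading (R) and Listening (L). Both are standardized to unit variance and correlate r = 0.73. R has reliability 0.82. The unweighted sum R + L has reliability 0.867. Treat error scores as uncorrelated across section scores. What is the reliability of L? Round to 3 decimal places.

0.720

Var(R+L) = 2 + 2·0.73 = 3.460.
True-score variance = ρ_R + ρ_L + 2·0.73, so 0.867 = (0.82 + ρ_L + 1.46) / 3.460.
ρ_L = 0.867·3.460 − 0.82 − 1.46 = 0.720.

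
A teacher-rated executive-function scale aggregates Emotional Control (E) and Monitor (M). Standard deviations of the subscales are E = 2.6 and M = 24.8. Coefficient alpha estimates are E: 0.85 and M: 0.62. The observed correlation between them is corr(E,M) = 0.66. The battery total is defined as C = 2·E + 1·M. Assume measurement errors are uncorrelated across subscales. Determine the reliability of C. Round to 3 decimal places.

0.707

Var(C) = 2²·2.6² + 24.8² + 2·[2·2.6·24.8·0.66] = 642.08 + 170.227 = 812.307.
With uncorrelated errors the cross-covariances are all true-score covariance, so they carry over unchanged; only the diagonal terms shrink to ρᵢσᵢ².
True-score variance = [2²·2.6²·0.85 + 24.8²·0.62] + 170.227 = 404.309 + 170.227 = 574.536.
Reliability = 574.536 / 812.307 = 0.707.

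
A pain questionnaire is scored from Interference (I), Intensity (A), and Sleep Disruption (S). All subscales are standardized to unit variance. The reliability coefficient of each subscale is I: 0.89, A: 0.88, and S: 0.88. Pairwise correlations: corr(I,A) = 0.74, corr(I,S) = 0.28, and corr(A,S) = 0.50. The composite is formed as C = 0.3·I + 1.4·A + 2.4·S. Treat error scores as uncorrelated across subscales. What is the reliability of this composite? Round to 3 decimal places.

Var(C) = 0.3² + 1.4² + 2.4² + 2·[0.42·0.74 + 0.72·0.28 + 3.36·0.50] = 7.81 + 4.3848 = 12.1948.
With uncorrelated errors the cross-covariances are all true-score covariance, so they carry over unchanged; only the diagonal terms shrink to ρᵢσᵢ².
True-score variance = [0.3²·0.89 + 1.4²·0.88 + 2.4²·0.88] + 4.3848 = 6.8737 + 4.3848 = 11.2585.
Reliability = 11.2585 / 12.1948 = 0.923.

0.923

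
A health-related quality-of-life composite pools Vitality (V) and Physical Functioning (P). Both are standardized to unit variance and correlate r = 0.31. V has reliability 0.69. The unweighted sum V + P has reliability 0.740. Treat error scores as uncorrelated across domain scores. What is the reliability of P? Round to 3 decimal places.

Var(V+P) = 2 + 2·0.31 = 2.620.
True-score variance = ρ_V + ρ_P + 2·0.31, so 0.740 = (0.69 + ρ_P + 0.62) / 2.620.
ρ_P = 0.740·2.620 − 0.69 − 0.62 = 0.629.

0.629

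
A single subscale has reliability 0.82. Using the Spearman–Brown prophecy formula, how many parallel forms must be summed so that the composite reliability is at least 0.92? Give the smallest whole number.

3

k ≥ ρ*(1−ρ₁)/(ρ₁(1−ρ*)) = 0.92·0.18 / (0.82·0.08) = 2.524.
Smallest integer k = 3.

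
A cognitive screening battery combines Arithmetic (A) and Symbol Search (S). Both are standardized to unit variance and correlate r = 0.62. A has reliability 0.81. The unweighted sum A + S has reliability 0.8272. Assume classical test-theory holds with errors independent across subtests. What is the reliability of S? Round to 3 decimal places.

0.630

Var(A+S) = 2 + 2·0.62 = 3.240.
True-score variance = ρ_A + ρ_S + 2·0.62, so 0.8272 = (0.81 + ρ_S + 1.24) / 3.240.
ρ_S = 0.8272·3.240 − 0.81 − 1.24 = 0.630.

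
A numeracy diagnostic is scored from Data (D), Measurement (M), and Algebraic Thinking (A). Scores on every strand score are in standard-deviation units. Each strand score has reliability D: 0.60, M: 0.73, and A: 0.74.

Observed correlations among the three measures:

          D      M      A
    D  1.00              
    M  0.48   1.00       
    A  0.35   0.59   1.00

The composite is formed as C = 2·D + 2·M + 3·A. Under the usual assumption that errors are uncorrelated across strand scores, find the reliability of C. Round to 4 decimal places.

Var(C) = 2² + 2² + 3² + 2·[4·0.48 + 6·0.35 + 6·0.59] = 17 + 15.12 = 32.12.
Because errors are independent across components, Cov(Tᵢ,Tⱼ) = Cov(Xᵢ,Xⱼ); the off-diagonal part of the true-score variance is the same as above.
True-score variance = [2²·0.60 + 2²·0.73 + 3²·0.74] + 15.12 = 11.98 + 15.12 = 27.1.
Reliability = 27.1 / 32.12 = 0.8437.

0.8437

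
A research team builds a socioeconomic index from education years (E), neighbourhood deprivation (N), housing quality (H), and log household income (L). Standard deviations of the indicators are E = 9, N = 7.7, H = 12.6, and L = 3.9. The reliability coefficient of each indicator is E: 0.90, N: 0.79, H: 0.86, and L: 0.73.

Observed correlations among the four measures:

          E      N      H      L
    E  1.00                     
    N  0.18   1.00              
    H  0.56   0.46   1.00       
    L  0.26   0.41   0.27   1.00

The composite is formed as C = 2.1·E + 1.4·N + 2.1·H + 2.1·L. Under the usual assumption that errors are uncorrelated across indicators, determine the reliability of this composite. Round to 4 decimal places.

Var(C) = 2.1²·9² + 1.4²·7.7² + 2.1²·12.6² + 2.1²·3.9² + 2·[2.94·9·7.7·0.18 + 4.41·9·12.6·0.56 + 4.41·9·3.9·0.26 + 2.94·7.7·12.6·0.46 + 2.94·7.7·3.9·0.41 + 4.41·12.6·3.9·0.27] = 1240.63 + 1165.78 = 2406.41.
With uncorrelated errors the cross-covariances are all true-score covariance, so they carry over unchanged; only the diagonal terms shrink to ρᵢσᵢ².
True-score variance = [2.1²·9²·0.90 + 1.4²·7.7²·0.79 + 2.1²·12.6²·0.86 + 2.1²·3.9²·0.73] + 1165.78 = 1064.37 + 1165.78 = 2230.15.
Reliability = 2230.15 / 2406.41 = 0.9268.

0.9268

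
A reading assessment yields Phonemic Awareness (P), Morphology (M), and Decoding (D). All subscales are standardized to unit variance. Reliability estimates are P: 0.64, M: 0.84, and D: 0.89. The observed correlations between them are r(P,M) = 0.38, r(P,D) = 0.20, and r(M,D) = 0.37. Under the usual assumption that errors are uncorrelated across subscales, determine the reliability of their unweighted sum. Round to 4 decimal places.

0.8714

Var(P+M+D) = 3 + 2·[0.38 + 0.20 + 0.37] = 3 + 1.9 = 4.9.
Because errors are independent across components, Cov(Tᵢ,Tⱼ) = Cov(Xᵢ,Xⱼ); the off-diagonal part of the true-score variance is the same as above.
True-score variance = [0.64 + 0.84 + 0.89] + 1.9 = 2.37 + 1.9 = 4.27.
Reliability = 4.27 / 4.9 = 0.8714.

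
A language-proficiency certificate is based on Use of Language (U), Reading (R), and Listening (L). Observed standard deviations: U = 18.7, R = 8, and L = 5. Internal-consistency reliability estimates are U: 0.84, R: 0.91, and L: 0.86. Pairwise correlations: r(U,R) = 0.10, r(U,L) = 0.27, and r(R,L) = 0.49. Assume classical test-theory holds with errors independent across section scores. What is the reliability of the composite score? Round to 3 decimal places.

0.883

Var(U+R+L) = 18.7² + 8² + 5² + 2·[18.7·8·0.10 + 18.7·5·0.27 + 8·5·0.49] = 438.69 + 119.61 = 558.3.
Because errors are independent across components, Cov(Tᵢ,Tⱼ) = Cov(Xᵢ,Xⱼ); the off-diagonal part of the true-score variance is the same as above.
True-score variance = [18.7²·0.84 + 8²·0.91 + 5²·0.86] + 119.61 = 373.48 + 119.61 = 493.09.
Reliability = 493.09 / 558.3 = 0.883.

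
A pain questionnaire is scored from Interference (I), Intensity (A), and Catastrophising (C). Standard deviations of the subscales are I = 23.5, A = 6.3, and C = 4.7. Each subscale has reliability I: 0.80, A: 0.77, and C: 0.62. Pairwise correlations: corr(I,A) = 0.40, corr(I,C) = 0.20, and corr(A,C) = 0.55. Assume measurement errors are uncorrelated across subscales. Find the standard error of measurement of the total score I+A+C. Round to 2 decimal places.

11.31

Var(total) = 614.03 + 195.191 = 809.221.
True-score variance = 486.057 + 195.191 = 681.248, so reliability = 0.8419.
Error variance = 809.221 − 681.248 = 127.973; SEM = √127.973 = 11.31.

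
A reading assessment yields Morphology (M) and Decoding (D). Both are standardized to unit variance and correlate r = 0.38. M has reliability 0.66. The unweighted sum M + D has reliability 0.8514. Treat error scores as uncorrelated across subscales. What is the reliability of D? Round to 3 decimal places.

Var(M+D) = 2 + 2·0.38 = 2.760.
True-score variance = ρ_M + ρ_D + 2·0.38, so 0.8514 = (0.66 + ρ_D + 0.76) / 2.760.
ρ_D = 0.8514·2.760 − 0.66 − 0.76 = 0.930.

0.930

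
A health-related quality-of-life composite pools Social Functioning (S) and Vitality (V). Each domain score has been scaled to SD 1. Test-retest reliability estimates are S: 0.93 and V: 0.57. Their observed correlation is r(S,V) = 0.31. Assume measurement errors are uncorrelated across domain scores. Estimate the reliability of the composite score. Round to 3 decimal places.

Var(S+V) = 2 + 2·[0.31] = 2 + 0.62 = 2.62.
Because errors are independent across components, Cov(Tᵢ,Tⱼ) = Cov(Xᵢ,Xⱼ); the off-diagonal part of the true-score variance is the same as above.
True-score variance = [0.93 + 0.57] + 0.62 = 1.5 + 0.62 = 2.12.
Reliability = 2.12 / 2.62 = 0.809.

0.809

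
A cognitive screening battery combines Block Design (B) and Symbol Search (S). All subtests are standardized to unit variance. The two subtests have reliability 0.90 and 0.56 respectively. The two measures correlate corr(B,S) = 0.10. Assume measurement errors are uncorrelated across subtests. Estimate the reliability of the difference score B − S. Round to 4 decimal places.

Var(B−S) = 1 + 1 − 2·0.10 = 2 − 0.2 = 1.8.
Under uncorrelated errors the observed covariances equal the true-score covariances, so only the own-variance terms attenuate.
True-score variance = [0.90 + 0.56] − 0.2 = 1.46 − 0.2 = 1.26.
Reliability = 1.26 / 1.8 = 0.7000.

0.7000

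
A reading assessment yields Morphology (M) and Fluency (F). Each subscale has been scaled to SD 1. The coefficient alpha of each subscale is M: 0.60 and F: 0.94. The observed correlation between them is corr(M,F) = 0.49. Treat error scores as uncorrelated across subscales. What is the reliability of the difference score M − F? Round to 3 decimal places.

Var(M−F) = 1 + 1 − 2·0.49 = 2 − 0.98 = 1.02.
Because errors are independent across components, Cov(Tᵢ,Tⱼ) = Cov(Xᵢ,Xⱼ); the off-diagonal part of the true-score variance is the same as above.
True-score variance = [0.60 + 0.94] − 0.98 = 1.54 − 0.98 = 0.56.
Reliability = 0.56 / 1.02 = 0.549.

0.549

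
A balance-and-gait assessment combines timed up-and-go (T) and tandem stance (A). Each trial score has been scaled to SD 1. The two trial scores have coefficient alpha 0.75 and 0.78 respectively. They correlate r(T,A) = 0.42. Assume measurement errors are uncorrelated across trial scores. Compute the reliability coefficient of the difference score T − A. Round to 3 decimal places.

Var(T−A) = 1 + 1 − 2·0.42 = 2 − 0.84 = 1.16.
With uncorrelated errors the cross-covariances are all true-score covariance, so they carry over unchanged; only the diagonal terms shrink to ρᵢσᵢ².
True-score variance = [0.75 + 0.78] − 0.84 = 1.53 − 0.84 = 0.69.
Reliability = 0.69 / 1.16 = 0.595.

0.595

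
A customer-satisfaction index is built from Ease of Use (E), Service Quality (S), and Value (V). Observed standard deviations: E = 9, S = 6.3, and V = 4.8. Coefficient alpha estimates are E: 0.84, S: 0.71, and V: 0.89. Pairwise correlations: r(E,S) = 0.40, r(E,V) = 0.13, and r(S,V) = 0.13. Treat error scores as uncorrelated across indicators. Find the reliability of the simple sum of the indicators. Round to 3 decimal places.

0.870

Var(E+S+V) = 9² + 6.3² + 4.8² + 2·[9·6.3·0.40 + 9·4.8·0.13 + 6.3·4.8·0.13] = 143.73 + 64.4544 = 208.184.
Because errors are independent across components, Cov(Tᵢ,Tⱼ) = Cov(Xᵢ,Xⱼ); the off-diagonal part of the true-score variance is the same as above.
True-score variance = [9²·0.84 + 6.3²·0.71 + 4.8²·0.89] + 64.4544 = 116.725 + 64.4544 = 181.18.
Reliability = 181.18 / 208.184 = 0.870.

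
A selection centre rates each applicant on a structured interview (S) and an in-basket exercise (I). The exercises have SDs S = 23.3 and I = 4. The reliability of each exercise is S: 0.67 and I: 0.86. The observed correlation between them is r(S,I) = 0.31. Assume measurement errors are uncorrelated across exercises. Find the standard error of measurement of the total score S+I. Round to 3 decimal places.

Var(total) = 558.89 + 57.784 = 616.674.
True-score variance = 377.496 + 57.784 = 435.28, so reliability = 0.7059.
Error variance = 616.674 − 435.28 = 181.394; SEM = √181.394 = 13.468.

13.468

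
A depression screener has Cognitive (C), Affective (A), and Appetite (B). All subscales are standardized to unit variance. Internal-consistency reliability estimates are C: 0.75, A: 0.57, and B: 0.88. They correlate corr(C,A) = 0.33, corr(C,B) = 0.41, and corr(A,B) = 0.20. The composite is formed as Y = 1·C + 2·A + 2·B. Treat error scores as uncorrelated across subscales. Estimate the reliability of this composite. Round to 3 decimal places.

Var(Y) = 1 + 2² + 2² + 2·[2·0.33 + 2·0.41 + 4·0.20] = 9 + 4.56 = 13.56.
With uncorrelated errors the cross-covariances are all true-score covariance, so they carry over unchanged; only the diagonal terms shrink to ρᵢσᵢ².
True-score variance = [0.75 + 2²·0.57 + 2²·0.88] + 4.56 = 6.55 + 4.56 = 11.11.
Reliability = 11.11 / 13.56 = 0.819.

0.819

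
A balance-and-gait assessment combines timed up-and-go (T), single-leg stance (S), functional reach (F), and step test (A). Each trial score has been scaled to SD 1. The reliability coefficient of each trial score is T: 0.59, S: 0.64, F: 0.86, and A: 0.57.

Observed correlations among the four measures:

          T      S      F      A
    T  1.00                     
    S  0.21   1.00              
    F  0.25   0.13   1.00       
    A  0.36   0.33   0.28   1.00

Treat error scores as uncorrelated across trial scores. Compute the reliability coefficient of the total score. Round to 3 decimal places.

Var(T+S+F+A) = 4 + 2·[0.21 + 0.25 + 0.36 + 0.13 + 0.33 + 0.28] = 4 + 3.12 = 7.12.
With uncorrelated errors the cross-covariances are all true-score covariance, so they carry over unchanged; only the diagonal terms shrink to ρᵢσᵢ².
True-score variance = [0.59 + 0.64 + 0.86 + 0.57] + 3.12 = 2.66 + 3.12 = 5.78.
Reliability = 5.78 / 7.12 = 0.812.

0.812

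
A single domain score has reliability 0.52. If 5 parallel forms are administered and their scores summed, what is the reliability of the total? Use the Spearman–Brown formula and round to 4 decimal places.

0.8442

ρ_k = kρ / (1 + (k−1)ρ) = 5·0.52 / (1 + 4·0.52) = 2.600 / 3.080 = 0.8442.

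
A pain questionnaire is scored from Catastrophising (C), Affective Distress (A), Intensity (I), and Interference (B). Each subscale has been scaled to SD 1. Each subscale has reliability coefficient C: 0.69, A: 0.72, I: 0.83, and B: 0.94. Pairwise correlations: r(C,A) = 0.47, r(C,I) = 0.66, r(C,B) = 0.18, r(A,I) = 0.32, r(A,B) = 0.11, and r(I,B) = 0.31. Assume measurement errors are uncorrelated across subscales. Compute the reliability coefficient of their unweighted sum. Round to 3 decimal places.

0.899

Var(C+A+I+B) = 4 + 2·[0.47 + 0.66 + 0.18 + 0.32 + 0.11 + 0.31] = 4 + 4.1 = 8.1.
With uncorrelated errors the cross-covariances are all true-score covariance, so they carry over unchanged; only the diagonal terms shrink to ρᵢσᵢ².
True-score variance = [0.69 + 0.72 + 0.83 + 0.94] + 4.1 = 3.18 + 4.1 = 7.28.
Reliability = 7.28 / 8.1 = 0.899.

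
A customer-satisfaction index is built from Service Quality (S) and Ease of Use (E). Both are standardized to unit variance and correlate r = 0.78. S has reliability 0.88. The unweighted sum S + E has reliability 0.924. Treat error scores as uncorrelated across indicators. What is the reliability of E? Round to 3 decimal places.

0.849

Var(S+E) = 2 + 2·0.78 = 3.560.
True-score variance = ρ_S + ρ_E + 2·0.78, so 0.924 = (0.88 + ρ_E + 1.56) / 3.560.
ρ_E = 0.924·3.560 − 0.88 − 1.56 = 0.849.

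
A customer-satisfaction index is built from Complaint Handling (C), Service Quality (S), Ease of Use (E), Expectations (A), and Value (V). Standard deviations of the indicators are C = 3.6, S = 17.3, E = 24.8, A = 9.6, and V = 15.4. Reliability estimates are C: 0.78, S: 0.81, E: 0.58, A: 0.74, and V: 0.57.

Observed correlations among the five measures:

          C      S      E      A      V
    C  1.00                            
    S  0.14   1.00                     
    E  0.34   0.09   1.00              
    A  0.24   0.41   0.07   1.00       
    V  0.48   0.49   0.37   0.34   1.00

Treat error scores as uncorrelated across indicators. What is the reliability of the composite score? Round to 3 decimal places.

0.807

Var(C+S+E+A+V) = 3.6² + 17.3² + 24.8² + 9.6² + 15.4² + 2·[3.6·17.3·0.14 + 3.6·24.8·0.34 + 3.6·9.6·0.24 + 3.6·15.4·0.48 + 17.3·24.8·0.09 + 17.3·9.6·0.41 + 17.3·15.4·0.49 + 24.8·9.6·0.07 + 24.8·15.4·0.37 + 9.6·15.4·0.34] = 1256.61 + 1038.95 = 2295.56.
With uncorrelated errors the cross-covariances are all true-score covariance, so they carry over unchanged; only the diagonal terms shrink to ρᵢσᵢ².
True-score variance = [3.6²·0.78 + 17.3²·0.81 + 24.8²·0.58 + 9.6²·0.74 + 15.4²·0.57] + 1038.95 = 812.637 + 1038.95 = 1851.58.
Reliability = 1851.58 / 2295.56 = 0.807.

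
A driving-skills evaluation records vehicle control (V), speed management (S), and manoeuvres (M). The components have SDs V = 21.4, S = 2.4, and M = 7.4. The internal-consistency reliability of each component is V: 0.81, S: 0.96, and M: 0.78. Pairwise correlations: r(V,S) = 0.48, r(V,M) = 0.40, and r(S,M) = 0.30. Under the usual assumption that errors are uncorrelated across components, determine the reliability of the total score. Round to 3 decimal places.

0.859

Var(V+S+M) = 21.4² + 2.4² + 7.4² + 2·[21.4·2.4·0.48 + 21.4·7.4·0.40 + 2.4·7.4·0.30] = 518.48 + 186.65 = 705.13.
With uncorrelated errors the cross-covariances are all true-score covariance, so they carry over unchanged; only the diagonal terms shrink to ρᵢσᵢ².
True-score variance = [21.4²·0.81 + 2.4²·0.96 + 7.4²·0.78] + 186.65 = 419.19 + 186.65 = 605.84.
Reliability = 605.84 / 705.13 = 0.859.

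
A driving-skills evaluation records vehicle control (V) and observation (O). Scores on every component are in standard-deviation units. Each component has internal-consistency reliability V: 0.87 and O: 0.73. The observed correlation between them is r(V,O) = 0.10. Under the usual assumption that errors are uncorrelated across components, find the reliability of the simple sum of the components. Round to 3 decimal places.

Var(V+O) = 2 + 2·[0.10] = 2 + 0.2 = 2.2.
With uncorrelated errors the cross-covariances are all true-score covariance, so they carry over unchanged; only the diagonal terms shrink to ρᵢσᵢ².
True-score variance = [0.87 + 0.73] + 0.2 = 1.6 + 0.2 = 1.8.
Reliability = 1.8 / 2.2 = 0.818.

0.818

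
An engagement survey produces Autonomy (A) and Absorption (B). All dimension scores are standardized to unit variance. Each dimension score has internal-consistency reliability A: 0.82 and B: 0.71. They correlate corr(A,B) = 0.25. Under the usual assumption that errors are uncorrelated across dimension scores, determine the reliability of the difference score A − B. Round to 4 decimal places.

0.6867

Var(A−B) = 1 + 1 − 2·0.25 = 2 − 0.5 = 1.5.
Under uncorrelated errors the observed covariances equal the true-score covariances, so only the own-variance terms attenuate.
True-score variance = [0.82 + 0.71] − 0.5 = 1.53 − 0.5 = 1.03.
Reliability = 1.03 / 1.5 = 0.6867.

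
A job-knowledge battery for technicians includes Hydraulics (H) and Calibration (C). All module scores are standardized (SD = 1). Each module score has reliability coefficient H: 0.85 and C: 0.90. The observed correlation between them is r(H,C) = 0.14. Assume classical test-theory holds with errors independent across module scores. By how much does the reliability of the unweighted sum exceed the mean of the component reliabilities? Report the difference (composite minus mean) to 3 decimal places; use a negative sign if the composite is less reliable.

Var(sum) = 2 + 0.28 = 2.28; true-score variance = 1.75 + 0.28 = 2.03; composite reliability = 0.8904.
Mean component reliability = 0.8750.
Difference = 0.8904 − 0.8750 = 0.015.

0.015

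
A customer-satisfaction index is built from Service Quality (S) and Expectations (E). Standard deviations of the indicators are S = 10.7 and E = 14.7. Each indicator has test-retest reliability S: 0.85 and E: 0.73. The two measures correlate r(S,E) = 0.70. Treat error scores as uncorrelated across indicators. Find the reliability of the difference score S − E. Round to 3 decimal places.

Var(S−E) = 10.7² + 14.7² − 2·10.7·14.7·0.70 = 330.58 − 220.206 = 110.374.
Because errors are independent across components, Cov(Tᵢ,Tⱼ) = Cov(Xᵢ,Xⱼ); the off-diagonal part of the true-score variance is the same as above.
True-score variance = [10.7²·0.85 + 14.7²·0.73] − 220.206 = 255.062 − 220.206 = 34.8562.
Reliability = 34.8562 / 110.374 = 0.316.

0.316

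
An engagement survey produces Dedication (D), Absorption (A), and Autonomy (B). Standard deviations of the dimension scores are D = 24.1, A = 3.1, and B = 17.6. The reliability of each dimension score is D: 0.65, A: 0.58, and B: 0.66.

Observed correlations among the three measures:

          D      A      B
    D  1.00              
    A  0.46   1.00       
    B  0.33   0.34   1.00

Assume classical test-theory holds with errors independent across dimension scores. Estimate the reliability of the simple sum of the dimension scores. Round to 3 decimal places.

Var(D+A+B) = 24.1² + 3.1² + 17.6² + 2·[24.1·3.1·0.46 + 24.1·17.6·0.33 + 3.1·17.6·0.34] = 900.18 + 385.78 = 1285.96.
Because errors are independent across components, Cov(Tᵢ,Tⱼ) = Cov(Xᵢ,Xⱼ); the off-diagonal part of the true-score variance is the same as above.
True-score variance = [24.1²·0.65 + 3.1²·0.58 + 17.6²·0.66] + 385.78 = 587.542 + 385.78 = 973.322.
Reliability = 973.322 / 1285.96 = 0.757.

0.757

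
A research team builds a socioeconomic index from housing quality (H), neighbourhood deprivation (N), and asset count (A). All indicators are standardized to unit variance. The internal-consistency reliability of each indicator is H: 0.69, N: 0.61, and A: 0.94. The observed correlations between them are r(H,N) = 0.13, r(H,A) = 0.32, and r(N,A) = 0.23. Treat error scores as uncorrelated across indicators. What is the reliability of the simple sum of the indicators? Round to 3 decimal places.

Var(H+N+A) = 3 + 2·[0.13 + 0.32 + 0.23] = 3 + 1.36 = 4.36.
With uncorrelated errors the cross-covariances are all true-score covariance, so they carry over unchanged; only the diagonal terms shrink to ρᵢσᵢ².
True-score variance = [0.69 + 0.61 + 0.94] + 1.36 = 2.24 + 1.36 = 3.6.
Reliability = 3.6 / 4.36 = 0.826.

0.826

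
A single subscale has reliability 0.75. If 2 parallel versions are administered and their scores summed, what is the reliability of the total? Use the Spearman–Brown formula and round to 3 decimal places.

0.857

ρ_k = kρ / (1 + (k−1)ρ) = 2·0.75 / (1 + 1·0.75) = 1.500 / 1.750 = 0.857.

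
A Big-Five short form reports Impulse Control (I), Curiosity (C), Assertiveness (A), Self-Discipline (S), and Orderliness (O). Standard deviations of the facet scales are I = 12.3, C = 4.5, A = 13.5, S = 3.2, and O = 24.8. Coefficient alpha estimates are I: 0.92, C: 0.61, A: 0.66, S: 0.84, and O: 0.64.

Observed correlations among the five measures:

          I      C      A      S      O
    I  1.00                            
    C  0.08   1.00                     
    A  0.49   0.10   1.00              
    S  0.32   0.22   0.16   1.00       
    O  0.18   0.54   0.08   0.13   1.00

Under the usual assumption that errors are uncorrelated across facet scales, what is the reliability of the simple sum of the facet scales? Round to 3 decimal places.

Var(I+C+A+S+O) = 12.3² + 4.5² + 13.5² + 3.2² + 24.8² + 2·[12.3·4.5·0.08 + 12.3·13.5·0.49 + 12.3·3.2·0.32 + 12.3·24.8·0.18 + 4.5·13.5·0.10 + 4.5·3.2·0.22 + 4.5·24.8·0.54 + 13.5·3.2·0.16 + 13.5·24.8·0.08 + 3.2·24.8·0.13] = 979.07 + 533.629 = 1512.7.
Under uncorrelated errors the observed covariances equal the true-score covariances, so only the own-variance terms attenuate.
True-score variance = [12.3²·0.92 + 4.5²·0.61 + 13.5²·0.66 + 3.2²·0.84 + 24.8²·0.64] + 533.629 = 674.052 + 533.629 = 1207.68.
Reliability = 1207.68 / 1512.7 = 0.798.

0.798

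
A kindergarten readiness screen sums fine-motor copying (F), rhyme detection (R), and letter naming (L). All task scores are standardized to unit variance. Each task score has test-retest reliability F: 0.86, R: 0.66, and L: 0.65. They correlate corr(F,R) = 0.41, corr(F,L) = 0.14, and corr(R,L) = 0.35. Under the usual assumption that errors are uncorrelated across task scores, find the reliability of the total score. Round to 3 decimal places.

0.827

Var(F+R+L) = 3 + 2·[0.41 + 0.14 + 0.35] = 3 + 1.8 = 4.8.
With uncorrelated errors the cross-covariances are all true-score covariance, so they carry over unchanged; only the diagonal terms shrink to ρᵢσᵢ².
True-score variance = [0.86 + 0.66 + 0.65] + 1.8 = 2.17 + 1.8 = 3.97.
Reliability = 3.97 / 4.8 = 0.827.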